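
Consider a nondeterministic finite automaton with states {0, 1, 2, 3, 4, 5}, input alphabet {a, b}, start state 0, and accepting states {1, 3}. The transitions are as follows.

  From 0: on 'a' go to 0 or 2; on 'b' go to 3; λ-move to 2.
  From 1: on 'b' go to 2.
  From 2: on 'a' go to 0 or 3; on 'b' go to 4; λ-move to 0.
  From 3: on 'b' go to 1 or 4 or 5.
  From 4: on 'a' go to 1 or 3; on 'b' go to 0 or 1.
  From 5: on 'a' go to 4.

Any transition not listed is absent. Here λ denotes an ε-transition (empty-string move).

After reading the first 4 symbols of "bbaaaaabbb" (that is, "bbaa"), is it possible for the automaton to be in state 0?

Start: ε-closure({0}) = {0, 2}.
Read 'b': 0→{3}, 2→{4}; now {3, 4}.
Read 'b': 3→{1, 4, 5}, 4→{0, 1}; union {0, 1, 4, 5}; ε-closure = {0, 1, 2, 4, 5}.
Read 'a': 0→{0, 2}, 1→∅, 2→{0, 3}, 4→{1, 3}, 5→{4}; now {0, 1, 2, 3, 4}.
Read 'a': 0→{0, 2}, 1→∅, 2→{0, 3}, 3→∅, 4→{1, 3}; now {0, 1, 2, 3}.
State 0 is in {0, 1, 2, 3}.

Yes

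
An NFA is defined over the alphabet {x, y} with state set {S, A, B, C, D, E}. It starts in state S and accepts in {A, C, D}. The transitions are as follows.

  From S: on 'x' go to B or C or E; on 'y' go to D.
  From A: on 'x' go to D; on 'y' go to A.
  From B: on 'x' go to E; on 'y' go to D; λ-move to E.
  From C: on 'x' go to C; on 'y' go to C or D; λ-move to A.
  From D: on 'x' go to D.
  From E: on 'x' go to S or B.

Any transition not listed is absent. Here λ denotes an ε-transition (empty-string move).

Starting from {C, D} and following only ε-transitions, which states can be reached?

Begin with {C, D}.
ε-move C → A; add A.

{A, C, D}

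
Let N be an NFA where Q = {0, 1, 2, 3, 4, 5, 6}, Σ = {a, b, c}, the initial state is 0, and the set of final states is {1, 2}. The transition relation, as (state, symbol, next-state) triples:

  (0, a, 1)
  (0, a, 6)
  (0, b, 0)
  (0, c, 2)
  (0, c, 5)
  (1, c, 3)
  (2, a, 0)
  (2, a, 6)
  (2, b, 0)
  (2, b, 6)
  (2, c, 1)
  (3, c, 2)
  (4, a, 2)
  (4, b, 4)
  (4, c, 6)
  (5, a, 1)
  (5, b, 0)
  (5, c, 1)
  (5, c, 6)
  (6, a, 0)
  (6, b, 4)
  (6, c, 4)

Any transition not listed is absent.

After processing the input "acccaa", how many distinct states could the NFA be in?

2

Start in {0}.
Read 'a': {0} → {1, 6}.
Read 'c': {1, 6} → {3, 4}.
Read 'c': {3, 4} → {2, 6}.
Read 'c': {2, 6} → {1, 4}.
Read 'a': {1, 4} → {2}.
Read 'a': {2} → {0, 6}.
That set has 2 states.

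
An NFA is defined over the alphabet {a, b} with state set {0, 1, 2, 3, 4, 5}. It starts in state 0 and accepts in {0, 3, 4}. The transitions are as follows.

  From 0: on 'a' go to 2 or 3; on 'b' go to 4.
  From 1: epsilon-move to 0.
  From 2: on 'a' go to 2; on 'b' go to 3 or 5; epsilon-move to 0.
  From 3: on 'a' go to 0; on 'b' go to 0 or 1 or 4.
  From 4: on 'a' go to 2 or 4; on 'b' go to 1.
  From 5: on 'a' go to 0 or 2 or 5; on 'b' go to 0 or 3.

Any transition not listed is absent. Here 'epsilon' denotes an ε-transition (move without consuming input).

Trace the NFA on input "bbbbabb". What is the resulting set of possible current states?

{0, 1, 3, 4}

Start in {0}.
Read 'b': 0→{4}; now {4}.
Read 'b': 4→{1}; union {1}; ε-closure = {0, 1}.
Read 'b': 0→{4}, 1→∅; now {4}.
Read 'b': 4→{1}; union {1}; ε-closure = {0, 1}.
Read 'a': 0→{2, 3}, 1→∅; union {2, 3}; ε-closure = {0, 2, 3}.
Read 'b': 0→{4}, 2→{3, 5}, 3→{0, 1, 4}; now {0, 1, 3, 4, 5}.
Read 'b': 0→{4}, 1→∅, 3→{0, 1, 4}, 4→{1}, 5→{0, 3}; now {0, 1, 3, 4}.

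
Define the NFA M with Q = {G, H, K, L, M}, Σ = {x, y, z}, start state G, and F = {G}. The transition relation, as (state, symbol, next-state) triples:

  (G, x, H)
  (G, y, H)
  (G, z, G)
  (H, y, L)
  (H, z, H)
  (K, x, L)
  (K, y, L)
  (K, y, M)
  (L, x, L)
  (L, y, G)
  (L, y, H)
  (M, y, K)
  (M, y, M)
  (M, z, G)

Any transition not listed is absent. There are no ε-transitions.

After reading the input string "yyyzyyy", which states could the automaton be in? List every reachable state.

{G, H, L}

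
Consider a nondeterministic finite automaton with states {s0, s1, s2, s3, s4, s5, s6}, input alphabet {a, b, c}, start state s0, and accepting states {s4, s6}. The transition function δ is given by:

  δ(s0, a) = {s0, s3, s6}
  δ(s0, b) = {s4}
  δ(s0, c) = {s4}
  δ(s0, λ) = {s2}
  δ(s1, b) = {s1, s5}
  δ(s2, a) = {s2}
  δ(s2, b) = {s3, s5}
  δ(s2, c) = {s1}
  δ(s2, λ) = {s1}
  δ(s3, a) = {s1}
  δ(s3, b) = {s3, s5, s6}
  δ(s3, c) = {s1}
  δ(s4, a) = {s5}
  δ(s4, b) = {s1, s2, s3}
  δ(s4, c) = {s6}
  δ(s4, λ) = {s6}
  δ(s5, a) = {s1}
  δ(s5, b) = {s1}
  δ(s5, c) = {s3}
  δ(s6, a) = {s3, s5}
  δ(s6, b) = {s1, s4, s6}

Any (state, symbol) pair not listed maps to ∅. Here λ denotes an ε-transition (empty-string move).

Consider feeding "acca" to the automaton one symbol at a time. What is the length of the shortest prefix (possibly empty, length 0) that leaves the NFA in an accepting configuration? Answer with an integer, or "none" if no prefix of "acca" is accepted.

Start: ε-closure({s0}) = {s0, s1, s2}.
Read 'a': s0→{s0, s3, s6}, s1→∅, s2→{s2}; union {s0, s2, s3, s6}; ε-closure = {s0, s1, s2, s3, s6}.
None of the earlier sets intersect F, but {s0, s1, s2, s3, s6} does.

1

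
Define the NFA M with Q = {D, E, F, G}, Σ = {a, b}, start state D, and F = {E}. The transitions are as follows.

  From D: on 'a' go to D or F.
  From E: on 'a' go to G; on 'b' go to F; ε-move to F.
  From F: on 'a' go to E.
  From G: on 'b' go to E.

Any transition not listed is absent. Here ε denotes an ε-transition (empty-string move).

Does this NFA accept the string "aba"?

Start in {D}.
Read 'a': {D} → {D, F}.
Read 'b': {D, F} → ∅.
The set is empty and remains empty for the remaining 1 symbol.
The final set ∅ contains no accepting state.

No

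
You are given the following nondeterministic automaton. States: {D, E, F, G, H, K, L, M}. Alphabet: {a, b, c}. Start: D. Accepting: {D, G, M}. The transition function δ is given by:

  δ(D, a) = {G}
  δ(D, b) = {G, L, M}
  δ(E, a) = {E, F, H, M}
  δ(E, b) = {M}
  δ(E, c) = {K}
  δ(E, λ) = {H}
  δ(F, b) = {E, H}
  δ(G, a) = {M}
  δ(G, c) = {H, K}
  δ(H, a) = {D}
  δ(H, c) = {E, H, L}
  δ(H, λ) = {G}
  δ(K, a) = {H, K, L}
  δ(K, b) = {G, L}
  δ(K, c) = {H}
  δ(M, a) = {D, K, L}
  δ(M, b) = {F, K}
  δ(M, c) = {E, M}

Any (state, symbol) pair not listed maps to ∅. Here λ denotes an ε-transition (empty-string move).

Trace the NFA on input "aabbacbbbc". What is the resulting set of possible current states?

{E, G, H, K, L, M}

Start in {D}.
Read 'a': {D} → {G}.
Read 'a': {G} → {M}.
Read 'b': {M} → {F, K}.
Read 'b': {F, K} → {E, G, H, L}.
Read 'a': {E, G, H, L} → {D, E, F, G, H, M}.
Read 'c': {D, E, F, G, H, M} → {E, G, H, K, L, M}.
Read 'b': {E, G, H, K, L, M} → {F, G, K, L, M}.
Read 'b': {F, G, K, L, M} → {E, F, G, H, K, L}.
Read 'b': {E, F, G, H, K, L} → {E, G, H, L, M}.
Read 'c': {E, G, H, L, M} → {E, G, H, K, L, M}.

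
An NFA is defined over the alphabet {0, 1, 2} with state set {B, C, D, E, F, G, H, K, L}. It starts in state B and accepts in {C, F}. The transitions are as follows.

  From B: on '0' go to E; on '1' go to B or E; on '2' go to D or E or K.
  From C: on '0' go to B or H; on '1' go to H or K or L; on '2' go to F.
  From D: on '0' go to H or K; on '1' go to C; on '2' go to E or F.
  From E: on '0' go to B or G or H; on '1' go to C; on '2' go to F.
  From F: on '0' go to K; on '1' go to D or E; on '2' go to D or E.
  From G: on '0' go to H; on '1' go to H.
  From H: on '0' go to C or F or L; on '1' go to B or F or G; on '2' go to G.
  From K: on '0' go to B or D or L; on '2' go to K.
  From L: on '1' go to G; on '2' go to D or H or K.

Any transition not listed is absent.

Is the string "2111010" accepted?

Start in {B}.
Read '2': B→{D, E, K}; now {D, E, K}.
Read '1': D→{C}, E→{C}, K→∅; now {C}.
Read '1': C→{H, K, L}; now {H, K, L}.
Read '1': H→{B, F, G}, K→∅, L→{G}; now {B, F, G}.
Read '0': B→{E}, F→{K}, G→{H}; now {E, H, K}.
Read '1': E→{C}, H→{B, F, G}, K→∅; now {B, C, F, G}.
Read '0': B→{E}, C→{B, H}, F→{K}, G→{H}; now {B, E, H, K}.
The final set {B, E, H, K} contains no accepting state.

No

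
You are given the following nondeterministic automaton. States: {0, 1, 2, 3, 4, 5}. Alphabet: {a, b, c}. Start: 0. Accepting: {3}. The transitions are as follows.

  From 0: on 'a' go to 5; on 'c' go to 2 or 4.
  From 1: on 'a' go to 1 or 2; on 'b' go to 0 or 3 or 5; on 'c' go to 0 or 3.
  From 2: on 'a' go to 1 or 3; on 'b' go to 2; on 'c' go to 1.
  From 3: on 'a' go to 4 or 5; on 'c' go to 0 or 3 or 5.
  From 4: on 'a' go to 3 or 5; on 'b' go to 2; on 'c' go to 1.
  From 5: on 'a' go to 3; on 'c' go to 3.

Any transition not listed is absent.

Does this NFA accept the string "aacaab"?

No

Start in {0}.
Read 'a': 0→{5}; now {5}.
Read 'a': 5→{3}; now {3}.
Read 'c': 3→{0, 3, 5}; now {0, 3, 5}.
Read 'a': 0→{5}, 3→{4, 5}, 5→{3}; now {3, 4, 5}.
Read 'a': 3→{4, 5}, 4→{3, 5}, 5→{3}; now {3, 4, 5}.
Read 'b': 3→∅, 4→{2}, 5→∅; now {2}.
The final set {2} contains no accepting state.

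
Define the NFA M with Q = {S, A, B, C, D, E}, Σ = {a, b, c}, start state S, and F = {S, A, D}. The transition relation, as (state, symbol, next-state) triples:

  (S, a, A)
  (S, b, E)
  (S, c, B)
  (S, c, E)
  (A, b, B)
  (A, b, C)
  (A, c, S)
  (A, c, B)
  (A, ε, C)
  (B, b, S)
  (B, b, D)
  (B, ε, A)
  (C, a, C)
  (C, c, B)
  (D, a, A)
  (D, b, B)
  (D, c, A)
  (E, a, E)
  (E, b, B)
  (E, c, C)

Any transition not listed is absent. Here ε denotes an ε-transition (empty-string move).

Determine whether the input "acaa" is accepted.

Start in {S}.
Read 'a': S→{A}; union {A}; ε-closure = {A, C}.
Read 'c': A→{S, B}, C→{B}; union {S, B}; ε-closure = {S, A, B, C}.
Read 'a': S→{A}, A→∅, B→∅, C→{C}; now {A, C}.
Read 'a': A→∅, C→{C}; now {C}.
The final set {C} contains no accepting state.

No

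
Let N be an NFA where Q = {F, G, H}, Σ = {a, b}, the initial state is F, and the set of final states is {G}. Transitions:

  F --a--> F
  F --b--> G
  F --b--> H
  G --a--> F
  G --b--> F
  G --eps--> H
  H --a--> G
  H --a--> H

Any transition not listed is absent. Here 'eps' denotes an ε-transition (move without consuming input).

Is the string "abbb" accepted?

Yes

Start in {F}.
Read 'a': {F} → {F}.
Read 'b': {F} → {G, H}.
Read 'b': {G, H} → {F}.
Read 'b': {F} → {G, H}.
The final set {G, H} contains the accepting state G.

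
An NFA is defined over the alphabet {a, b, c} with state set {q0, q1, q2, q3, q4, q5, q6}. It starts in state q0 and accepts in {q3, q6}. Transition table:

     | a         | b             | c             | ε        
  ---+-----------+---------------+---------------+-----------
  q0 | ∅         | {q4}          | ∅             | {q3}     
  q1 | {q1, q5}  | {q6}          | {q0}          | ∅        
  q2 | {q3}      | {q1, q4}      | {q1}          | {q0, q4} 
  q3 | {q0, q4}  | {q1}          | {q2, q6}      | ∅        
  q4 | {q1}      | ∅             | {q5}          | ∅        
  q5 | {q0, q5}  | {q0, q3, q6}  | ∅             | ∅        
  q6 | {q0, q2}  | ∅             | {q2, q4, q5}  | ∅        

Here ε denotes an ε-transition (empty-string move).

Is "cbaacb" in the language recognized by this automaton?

No

Start: ε-closure({q0}) = {q0, q3}.
Read 'c': {q0, q3} → {q0, q2, q3, q4, q6}.
Read 'b': {q0, q2, q3, q4, q6} → {q1, q4}.
Read 'a': {q1, q4} → {q1, q5}.
Read 'a': {q1, q5} → {q0, q1, q3, q5}.
Read 'c': {q0, q1, q3, q5} → {q0, q2, q3, q4, q6}.
Read 'b': {q0, q2, q3, q4, q6} → {q1, q4}.
The final set {q1, q4} contains no accepting state.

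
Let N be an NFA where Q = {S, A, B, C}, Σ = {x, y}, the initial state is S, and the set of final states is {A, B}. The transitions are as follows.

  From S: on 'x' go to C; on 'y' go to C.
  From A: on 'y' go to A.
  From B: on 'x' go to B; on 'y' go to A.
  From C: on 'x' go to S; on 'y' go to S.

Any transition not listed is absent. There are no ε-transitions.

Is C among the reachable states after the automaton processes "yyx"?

Yes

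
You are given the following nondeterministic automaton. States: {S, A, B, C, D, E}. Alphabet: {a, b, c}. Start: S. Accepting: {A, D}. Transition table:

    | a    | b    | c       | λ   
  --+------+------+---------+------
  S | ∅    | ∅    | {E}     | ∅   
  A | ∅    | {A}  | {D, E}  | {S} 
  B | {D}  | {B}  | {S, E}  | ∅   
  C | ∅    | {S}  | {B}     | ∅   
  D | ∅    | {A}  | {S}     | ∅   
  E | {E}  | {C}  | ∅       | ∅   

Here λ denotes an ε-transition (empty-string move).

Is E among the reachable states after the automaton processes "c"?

Yes

Start in {S}.
Read 'c': S→{E}; now {E}.
State E is in {E}.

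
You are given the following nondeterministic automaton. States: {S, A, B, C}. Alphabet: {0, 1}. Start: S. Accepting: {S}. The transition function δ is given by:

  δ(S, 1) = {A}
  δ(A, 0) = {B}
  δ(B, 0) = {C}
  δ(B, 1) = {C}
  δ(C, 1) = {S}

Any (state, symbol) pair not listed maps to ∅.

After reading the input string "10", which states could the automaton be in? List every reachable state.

{B}

Start in {S}.
Read '1': S→{A}; now {A}.
Read '0': A→{B}; now {B}.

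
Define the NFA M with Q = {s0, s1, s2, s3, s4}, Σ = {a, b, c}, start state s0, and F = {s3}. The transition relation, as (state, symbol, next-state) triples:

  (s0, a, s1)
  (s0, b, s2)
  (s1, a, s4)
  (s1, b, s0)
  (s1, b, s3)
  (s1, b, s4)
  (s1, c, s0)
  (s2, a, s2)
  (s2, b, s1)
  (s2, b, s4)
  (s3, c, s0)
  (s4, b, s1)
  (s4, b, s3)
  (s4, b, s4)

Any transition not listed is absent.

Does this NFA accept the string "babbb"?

Yes

Start in {s0}.
Read 'b': {s0} → {s2}.
Read 'a': {s2} → {s2}.
Read 'b': {s2} → {s1, s4}.
Read 'b': {s1, s4} → {s0, s1, s3, s4}.
Read 'b': {s0, s1, s3, s4} → {s0, s1, s2, s3, s4}.
The final set {s0, s1, s2, s3, s4} contains the accepting state s3.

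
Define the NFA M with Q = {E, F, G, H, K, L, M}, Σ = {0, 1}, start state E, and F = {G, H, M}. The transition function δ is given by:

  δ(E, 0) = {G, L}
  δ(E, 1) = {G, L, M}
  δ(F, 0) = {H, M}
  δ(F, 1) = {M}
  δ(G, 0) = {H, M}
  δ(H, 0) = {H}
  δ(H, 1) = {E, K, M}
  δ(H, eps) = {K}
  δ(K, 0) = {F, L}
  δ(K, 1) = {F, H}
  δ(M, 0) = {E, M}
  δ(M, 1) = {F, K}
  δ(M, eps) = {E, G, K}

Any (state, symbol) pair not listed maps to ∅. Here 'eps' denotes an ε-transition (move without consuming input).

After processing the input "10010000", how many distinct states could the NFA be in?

Start in {E}.
Read '1': E→{G, L, M}; union {G, L, M}; ε-closure = {E, G, K, L, M}.
Read '0': E→{G, L}, G→{H, M}, K→{F, L}, L→∅, M→{E, M}; union {E, F, G, H, L, M}; ε-closure = {E, F, G, H, K, L, M}.
Read '0': E→{G, L}, F→{H, M}, G→{H, M}, H→{H}, K→{F, L}, L→∅, M→{E, M}; union {E, F, G, H, L, M}; ε-closure = {E, F, G, H, K, L, M}.
Read '1': E→{G, L, M}, F→{M}, G→∅, H→{E, K, M}, K→{F, H}, L→∅, M→{F, K}; now {E, F, G, H, K, L, M}.
Read '0': E→{G, L}, F→{H, M}, G→{H, M}, H→{H}, K→{F, L}, L→∅, M→{E, M}; union {E, F, G, H, L, M}; ε-closure = {E, F, G, H, K, L, M}.
Read '0': E→{G, L}, F→{H, M}, G→{H, M}, H→{H}, K→{F, L}, L→∅, M→{E, M}; union {E, F, G, H, L, M}; ε-closure = {E, F, G, H, K, L, M}.
Read '0': E→{G, L}, F→{H, M}, G→{H, M}, H→{H}, K→{F, L}, L→∅, M→{E, M}; union {E, F, G, H, L, M}; ε-closure = {E, F, G, H, K, L, M}.
Read '0': E→{G, L}, F→{H, M}, G→{H, M}, H→{H}, K→{F, L}, L→∅, M→{E, M}; union {E, F, G, H, L, M}; ε-closure = {E, F, G, H, K, L, M}.
That set has 7 states.

7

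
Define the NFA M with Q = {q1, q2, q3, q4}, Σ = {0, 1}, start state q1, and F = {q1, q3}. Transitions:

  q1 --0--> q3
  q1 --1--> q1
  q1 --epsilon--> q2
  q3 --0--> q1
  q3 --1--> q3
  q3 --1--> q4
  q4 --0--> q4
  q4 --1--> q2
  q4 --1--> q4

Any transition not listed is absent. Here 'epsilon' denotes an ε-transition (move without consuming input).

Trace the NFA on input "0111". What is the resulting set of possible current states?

Start: ε-closure({q1}) = {q1, q2}.
Read '0': {q1, q2} → {q3}.
Read '1': {q3} → {q3, q4}.
Read '1': {q3, q4} → {q2, q3, q4}.
Read '1': {q2, q3, q4} → {q2, q3, q4}.

{q2, q3, q4}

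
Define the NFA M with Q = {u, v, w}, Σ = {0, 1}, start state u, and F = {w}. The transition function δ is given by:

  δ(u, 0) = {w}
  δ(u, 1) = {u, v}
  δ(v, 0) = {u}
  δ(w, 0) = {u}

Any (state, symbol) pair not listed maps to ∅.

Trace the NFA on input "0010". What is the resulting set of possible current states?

Start in {u}.
Read '0': u→{w}; now {w}.
Read '0': w→{u}; now {u}.
Read '1': u→{u, v}; now {u, v}.
Read '0': u→{w}, v→{u}; now {u, w}.

{u, w}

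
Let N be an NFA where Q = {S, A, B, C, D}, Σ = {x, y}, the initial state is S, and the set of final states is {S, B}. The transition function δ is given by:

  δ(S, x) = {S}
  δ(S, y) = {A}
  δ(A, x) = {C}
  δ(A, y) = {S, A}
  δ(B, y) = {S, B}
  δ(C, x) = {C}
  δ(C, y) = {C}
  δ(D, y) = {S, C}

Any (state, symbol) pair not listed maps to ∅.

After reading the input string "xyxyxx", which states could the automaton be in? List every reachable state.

{C}

Start in {S}.
Read 'x': {S} → {S}.
Read 'y': {S} → {A}.
Read 'x': {A} → {C}.
Read 'y': {C} → {C}.
Read 'x': {C} → {C}.
Read 'x': {C} → {C}.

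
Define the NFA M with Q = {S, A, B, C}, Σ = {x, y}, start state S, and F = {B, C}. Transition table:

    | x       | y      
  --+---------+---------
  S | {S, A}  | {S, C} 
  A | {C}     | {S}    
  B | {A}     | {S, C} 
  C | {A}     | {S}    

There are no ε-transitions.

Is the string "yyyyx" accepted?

No

Start in {S}.
Read 'y': S→{S, C}; now {S, C}.
Read 'y': S→{S, C}, C→{S}; now {S, C}.
Read 'y': S→{S, C}, C→{S}; now {S, C}.
Read 'y': S→{S, C}, C→{S}; now {S, C}.
Read 'x': S→{S, A}, C→{A}; now {S, A}.
The final set {S, A} contains no accepting state.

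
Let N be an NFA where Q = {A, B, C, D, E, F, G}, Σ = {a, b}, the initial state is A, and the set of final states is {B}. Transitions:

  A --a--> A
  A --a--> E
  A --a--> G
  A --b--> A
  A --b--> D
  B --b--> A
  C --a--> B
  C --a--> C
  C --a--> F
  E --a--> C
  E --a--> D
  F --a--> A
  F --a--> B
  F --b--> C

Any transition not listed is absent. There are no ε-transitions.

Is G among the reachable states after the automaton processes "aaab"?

Start in {A}.
Read 'a': A→{A, E, G}; now {A, E, G}.
Read 'a': A→{A, E, G}, E→{C, D}, G→∅; now {A, C, D, E, G}.
Read 'a': A→{A, E, G}, C→{B, C, F}, D→∅, E→{C, D}, G→∅; now {A, B, C, D, E, F, G}.
Read 'b': A→{A, D}, B→{A}, C→∅, D→∅, E→∅, F→{C}, G→∅; now {A, C, D}.
State G is not in {A, C, D}.

No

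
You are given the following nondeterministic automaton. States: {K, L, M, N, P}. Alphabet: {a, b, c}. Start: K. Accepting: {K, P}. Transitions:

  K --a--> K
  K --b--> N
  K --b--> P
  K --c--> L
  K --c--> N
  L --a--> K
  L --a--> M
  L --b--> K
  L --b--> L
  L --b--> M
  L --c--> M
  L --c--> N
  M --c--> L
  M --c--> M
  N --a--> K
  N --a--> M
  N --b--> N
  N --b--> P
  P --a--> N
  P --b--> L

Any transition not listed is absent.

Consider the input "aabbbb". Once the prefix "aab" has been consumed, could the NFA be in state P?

Yes

Start in {K}.
Read 'a': K→{K}; now {K}.
Read 'a': K→{K}; now {K}.
Read 'b': K→{N, P}; now {N, P}.
State P is in {N, P}.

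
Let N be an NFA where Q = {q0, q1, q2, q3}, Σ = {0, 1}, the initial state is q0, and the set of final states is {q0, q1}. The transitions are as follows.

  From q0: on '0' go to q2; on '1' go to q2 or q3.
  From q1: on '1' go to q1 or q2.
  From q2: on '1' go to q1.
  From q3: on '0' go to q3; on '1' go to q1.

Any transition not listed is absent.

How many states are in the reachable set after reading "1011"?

Start in {q0}.
Read '1': {q0} → {q2, q3}.
Read '0': {q2, q3} → {q3}.
Read '1': {q3} → {q1}.
Read '1': {q1} → {q1, q2}.
That set has 2 states.

2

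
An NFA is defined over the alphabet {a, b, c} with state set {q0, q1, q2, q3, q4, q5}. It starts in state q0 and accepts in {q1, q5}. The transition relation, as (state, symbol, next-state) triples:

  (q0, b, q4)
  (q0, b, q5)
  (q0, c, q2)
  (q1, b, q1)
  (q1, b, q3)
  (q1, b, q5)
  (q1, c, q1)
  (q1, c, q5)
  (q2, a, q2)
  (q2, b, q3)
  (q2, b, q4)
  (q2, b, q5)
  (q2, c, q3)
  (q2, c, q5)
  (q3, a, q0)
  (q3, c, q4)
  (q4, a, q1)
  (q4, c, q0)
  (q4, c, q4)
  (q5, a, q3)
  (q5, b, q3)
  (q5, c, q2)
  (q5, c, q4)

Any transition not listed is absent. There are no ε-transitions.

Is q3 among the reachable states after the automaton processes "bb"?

Start in {q0}.
Read 'b': q0→{q4, q5}; now {q4, q5}.
Read 'b': q4→∅, q5→{q3}; now {q3}.
State q3 is in {q3}.

Yes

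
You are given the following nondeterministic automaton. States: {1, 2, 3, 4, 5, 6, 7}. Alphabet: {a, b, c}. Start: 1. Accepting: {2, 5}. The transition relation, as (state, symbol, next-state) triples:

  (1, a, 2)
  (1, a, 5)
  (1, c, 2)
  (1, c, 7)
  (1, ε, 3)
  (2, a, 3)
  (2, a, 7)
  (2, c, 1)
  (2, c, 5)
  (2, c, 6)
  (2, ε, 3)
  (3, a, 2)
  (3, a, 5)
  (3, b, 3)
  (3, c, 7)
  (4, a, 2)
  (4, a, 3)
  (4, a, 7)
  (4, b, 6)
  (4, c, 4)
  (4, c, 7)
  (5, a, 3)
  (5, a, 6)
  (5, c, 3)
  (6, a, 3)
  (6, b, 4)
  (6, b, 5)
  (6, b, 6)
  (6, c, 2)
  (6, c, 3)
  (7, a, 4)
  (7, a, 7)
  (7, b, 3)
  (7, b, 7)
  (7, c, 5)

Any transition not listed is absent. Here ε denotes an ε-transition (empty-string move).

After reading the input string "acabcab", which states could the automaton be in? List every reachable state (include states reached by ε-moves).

Start: ε-closure({1}) = {1, 3}.
Read 'a': {1, 3} → {2, 3, 5}.
Read 'c': {2, 3, 5} → {1, 3, 5, 6, 7}.
Read 'a': {1, 3, 5, 6, 7} → {2, 3, 4, 5, 6, 7}.
Read 'b': {2, 3, 4, 5, 6, 7} → {3, 4, 5, 6, 7}.
Read 'c': {3, 4, 5, 6, 7} → {2, 3, 4, 5, 7}.
Read 'a': {2, 3, 4, 5, 7} → {2, 3, 4, 5, 6, 7}.
Read 'b': {2, 3, 4, 5, 6, 7} → {3, 4, 5, 6, 7}.

{3, 4, 5, 6, 7}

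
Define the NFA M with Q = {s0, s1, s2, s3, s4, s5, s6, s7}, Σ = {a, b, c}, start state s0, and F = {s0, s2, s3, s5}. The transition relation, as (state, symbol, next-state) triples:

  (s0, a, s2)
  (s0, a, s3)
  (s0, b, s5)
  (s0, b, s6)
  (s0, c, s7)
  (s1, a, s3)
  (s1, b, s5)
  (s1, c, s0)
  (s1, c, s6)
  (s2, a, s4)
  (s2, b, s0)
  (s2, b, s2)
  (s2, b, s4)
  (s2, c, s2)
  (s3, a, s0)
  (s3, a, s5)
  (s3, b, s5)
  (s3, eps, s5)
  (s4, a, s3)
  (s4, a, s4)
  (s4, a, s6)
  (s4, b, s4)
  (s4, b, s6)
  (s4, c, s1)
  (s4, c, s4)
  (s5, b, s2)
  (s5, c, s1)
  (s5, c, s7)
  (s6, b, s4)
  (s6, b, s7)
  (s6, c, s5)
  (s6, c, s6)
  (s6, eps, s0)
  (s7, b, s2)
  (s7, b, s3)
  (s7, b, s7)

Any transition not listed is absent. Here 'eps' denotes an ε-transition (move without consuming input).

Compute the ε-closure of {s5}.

Begin with {s5}.
No ε-moves leave this set, so the closure equals the set itself.

{s5}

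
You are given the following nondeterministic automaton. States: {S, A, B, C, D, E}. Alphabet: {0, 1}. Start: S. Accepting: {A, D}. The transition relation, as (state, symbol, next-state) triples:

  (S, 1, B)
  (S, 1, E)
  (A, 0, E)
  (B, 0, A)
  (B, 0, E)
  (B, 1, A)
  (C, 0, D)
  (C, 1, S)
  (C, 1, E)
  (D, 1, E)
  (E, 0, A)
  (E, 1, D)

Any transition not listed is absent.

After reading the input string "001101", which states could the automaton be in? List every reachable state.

Start in {S}.
Read '0': S→∅; now ∅.
The set is empty and remains empty for the remaining 5 symbols.

∅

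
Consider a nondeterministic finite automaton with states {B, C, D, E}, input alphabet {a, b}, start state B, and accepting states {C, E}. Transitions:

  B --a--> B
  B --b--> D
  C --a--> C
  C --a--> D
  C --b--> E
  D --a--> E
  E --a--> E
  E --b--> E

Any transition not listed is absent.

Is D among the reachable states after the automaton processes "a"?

Start in {B}.
Read 'a': {B} → {B}.
State D is not in {B}.

No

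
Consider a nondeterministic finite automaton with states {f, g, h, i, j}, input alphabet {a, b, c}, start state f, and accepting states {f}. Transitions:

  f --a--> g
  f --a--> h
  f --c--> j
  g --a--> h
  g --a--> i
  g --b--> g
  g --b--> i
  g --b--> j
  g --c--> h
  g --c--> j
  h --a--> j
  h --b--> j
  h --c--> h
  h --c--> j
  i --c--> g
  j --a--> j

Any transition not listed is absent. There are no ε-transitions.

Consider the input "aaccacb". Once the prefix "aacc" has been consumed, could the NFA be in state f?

Start in {f}.
Read 'a': f→{g, h}; now {g, h}.
Read 'a': g→{h, i}, h→{j}; now {h, i, j}.
Read 'c': h→{h, j}, i→{g}, j→∅; now {g, h, j}.
Read 'c': g→{h, j}, h→{h, j}, j→∅; now {h, j}.
State f is not in {h, j}.

No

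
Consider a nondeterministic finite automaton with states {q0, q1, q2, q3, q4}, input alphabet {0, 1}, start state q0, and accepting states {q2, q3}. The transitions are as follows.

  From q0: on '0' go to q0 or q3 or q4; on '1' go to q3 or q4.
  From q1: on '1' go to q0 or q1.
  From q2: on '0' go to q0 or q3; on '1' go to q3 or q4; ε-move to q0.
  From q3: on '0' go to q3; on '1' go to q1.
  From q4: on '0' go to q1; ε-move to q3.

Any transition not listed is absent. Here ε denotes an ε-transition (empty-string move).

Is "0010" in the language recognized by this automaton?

Yes

Start in {q0}.
Read '0': {q0} → {q0, q3, q4}.
Read '0': {q0, q3, q4} → {q0, q1, q3, q4}.
Read '1': {q0, q1, q3, q4} → {q0, q1, q3, q4}.
Read '0': {q0, q1, q3, q4} → {q0, q1, q3, q4}.
The final set {q0, q1, q3, q4} contains the accepting state q3.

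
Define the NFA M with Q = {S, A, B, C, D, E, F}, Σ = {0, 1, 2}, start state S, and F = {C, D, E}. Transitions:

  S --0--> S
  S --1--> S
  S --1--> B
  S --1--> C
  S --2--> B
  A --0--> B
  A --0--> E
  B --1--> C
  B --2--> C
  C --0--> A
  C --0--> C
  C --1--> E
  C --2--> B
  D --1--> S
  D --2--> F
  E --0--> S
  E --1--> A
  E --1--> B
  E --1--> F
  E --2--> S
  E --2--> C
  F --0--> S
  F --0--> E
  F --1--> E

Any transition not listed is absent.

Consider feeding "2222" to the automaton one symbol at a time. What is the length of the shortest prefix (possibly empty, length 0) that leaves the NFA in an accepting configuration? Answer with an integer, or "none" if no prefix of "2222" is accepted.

Start in {S}.
Read '2': S→{B}; now {B}.
Read '2': B→{C}; now {C}.
None of the earlier sets intersect F, but {C} does.

2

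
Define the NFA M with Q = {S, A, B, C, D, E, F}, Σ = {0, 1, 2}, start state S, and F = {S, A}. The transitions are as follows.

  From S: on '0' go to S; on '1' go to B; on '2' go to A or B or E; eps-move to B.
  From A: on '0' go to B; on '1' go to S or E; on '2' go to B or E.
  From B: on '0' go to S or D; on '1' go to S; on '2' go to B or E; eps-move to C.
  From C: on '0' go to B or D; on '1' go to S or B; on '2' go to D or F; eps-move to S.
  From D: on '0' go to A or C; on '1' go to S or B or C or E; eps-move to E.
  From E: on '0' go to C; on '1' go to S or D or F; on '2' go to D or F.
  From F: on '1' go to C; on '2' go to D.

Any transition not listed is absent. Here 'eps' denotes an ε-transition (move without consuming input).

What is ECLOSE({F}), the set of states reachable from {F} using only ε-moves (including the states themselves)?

{F}

Begin with {F}.
No ε-moves leave this set, so the closure equals the set itself.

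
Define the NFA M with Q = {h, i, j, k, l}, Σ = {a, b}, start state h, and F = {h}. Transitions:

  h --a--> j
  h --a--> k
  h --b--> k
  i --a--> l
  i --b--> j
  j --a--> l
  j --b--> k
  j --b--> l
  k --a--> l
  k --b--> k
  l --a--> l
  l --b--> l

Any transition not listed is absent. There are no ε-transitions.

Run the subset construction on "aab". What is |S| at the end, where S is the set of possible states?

Start in {h}.
Read 'a': h→{j, k}; now {j, k}.
Read 'a': j→{l}, k→{l}; now {l}.
Read 'b': l→{l}; now {l}.
That set has 1 state.

1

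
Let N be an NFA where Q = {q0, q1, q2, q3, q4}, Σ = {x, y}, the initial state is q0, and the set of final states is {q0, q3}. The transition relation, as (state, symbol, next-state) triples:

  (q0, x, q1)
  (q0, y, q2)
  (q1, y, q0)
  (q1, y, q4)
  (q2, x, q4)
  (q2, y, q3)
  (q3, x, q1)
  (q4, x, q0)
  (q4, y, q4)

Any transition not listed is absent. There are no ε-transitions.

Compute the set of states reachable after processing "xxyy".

∅

Start in {q0}.
Read 'x': {q0} → {q1}.
Read 'x': {q1} → ∅.
The set is empty and remains empty for the remaining 2 symbols.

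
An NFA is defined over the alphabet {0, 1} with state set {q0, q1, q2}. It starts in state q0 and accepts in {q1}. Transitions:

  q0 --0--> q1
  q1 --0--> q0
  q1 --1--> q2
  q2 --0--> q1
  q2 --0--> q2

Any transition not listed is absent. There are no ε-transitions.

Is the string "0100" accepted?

Yes

Start in {q0}.
Read '0': {q0} → {q1}.
Read '1': {q1} → {q2}.
Read '0': {q2} → {q1, q2}.
Read '0': {q1, q2} → {q0, q1, q2}.
The final set {q0, q1, q2} contains the accepting state q1.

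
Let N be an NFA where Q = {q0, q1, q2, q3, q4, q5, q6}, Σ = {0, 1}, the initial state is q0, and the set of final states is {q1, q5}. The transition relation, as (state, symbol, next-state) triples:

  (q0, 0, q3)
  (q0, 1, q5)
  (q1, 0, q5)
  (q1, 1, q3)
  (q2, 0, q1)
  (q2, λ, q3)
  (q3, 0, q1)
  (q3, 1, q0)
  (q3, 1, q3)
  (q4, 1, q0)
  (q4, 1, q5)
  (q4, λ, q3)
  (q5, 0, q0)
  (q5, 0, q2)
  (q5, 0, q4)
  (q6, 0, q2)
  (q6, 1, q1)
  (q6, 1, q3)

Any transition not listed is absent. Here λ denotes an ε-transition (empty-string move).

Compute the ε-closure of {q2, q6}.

{q2, q3, q6}

Begin with {q2, q6}.
ε-move q2 → q3; add q3.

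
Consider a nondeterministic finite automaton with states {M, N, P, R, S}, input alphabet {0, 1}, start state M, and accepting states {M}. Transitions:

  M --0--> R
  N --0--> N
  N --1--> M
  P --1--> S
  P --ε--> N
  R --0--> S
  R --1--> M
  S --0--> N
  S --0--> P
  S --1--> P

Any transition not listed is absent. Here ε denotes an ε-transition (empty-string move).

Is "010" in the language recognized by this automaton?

No

Start in {M}.
Read '0': {M} → {R}.
Read '1': {R} → {M}.
Read '0': {M} → {R}.
The final set {R} contains no accepting state.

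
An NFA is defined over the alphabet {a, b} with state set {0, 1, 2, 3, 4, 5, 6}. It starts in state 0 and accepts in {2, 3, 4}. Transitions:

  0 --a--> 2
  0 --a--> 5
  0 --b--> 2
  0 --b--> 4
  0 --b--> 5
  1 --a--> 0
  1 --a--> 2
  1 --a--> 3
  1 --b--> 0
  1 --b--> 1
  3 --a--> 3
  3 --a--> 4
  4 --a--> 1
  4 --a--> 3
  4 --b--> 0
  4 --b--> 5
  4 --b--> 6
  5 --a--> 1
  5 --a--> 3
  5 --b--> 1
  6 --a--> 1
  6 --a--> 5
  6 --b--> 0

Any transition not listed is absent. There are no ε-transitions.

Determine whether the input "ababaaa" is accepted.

Yes

Start in {0}.
Read 'a': 0→{2, 5}; now {2, 5}.
Read 'b': 2→∅, 5→{1}; now {1}.
Read 'a': 1→{0, 2, 3}; now {0, 2, 3}.
Read 'b': 0→{2, 4, 5}, 2→∅, 3→∅; now {2, 4, 5}.
Read 'a': 2→∅, 4→{1, 3}, 5→{1, 3}; now {1, 3}.
Read 'a': 1→{0, 2, 3}, 3→{3, 4}; now {0, 2, 3, 4}.
Read 'a': 0→{2, 5}, 2→∅, 3→{3, 4}, 4→{1, 3}; now {1, 2, 3, 4, 5}.
The final set {1, 2, 3, 4, 5} contains the accepting states 2, 3, 4.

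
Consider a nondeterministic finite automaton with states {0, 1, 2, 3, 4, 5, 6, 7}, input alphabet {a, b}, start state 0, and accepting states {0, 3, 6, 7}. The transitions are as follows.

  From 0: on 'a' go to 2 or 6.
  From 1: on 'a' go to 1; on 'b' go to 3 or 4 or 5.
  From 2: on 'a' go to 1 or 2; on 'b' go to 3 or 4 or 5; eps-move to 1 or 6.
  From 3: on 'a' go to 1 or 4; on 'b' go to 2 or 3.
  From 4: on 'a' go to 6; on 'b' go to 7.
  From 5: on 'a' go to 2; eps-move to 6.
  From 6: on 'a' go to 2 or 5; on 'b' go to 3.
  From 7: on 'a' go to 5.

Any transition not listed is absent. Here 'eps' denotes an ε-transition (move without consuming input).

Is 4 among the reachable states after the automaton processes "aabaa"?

No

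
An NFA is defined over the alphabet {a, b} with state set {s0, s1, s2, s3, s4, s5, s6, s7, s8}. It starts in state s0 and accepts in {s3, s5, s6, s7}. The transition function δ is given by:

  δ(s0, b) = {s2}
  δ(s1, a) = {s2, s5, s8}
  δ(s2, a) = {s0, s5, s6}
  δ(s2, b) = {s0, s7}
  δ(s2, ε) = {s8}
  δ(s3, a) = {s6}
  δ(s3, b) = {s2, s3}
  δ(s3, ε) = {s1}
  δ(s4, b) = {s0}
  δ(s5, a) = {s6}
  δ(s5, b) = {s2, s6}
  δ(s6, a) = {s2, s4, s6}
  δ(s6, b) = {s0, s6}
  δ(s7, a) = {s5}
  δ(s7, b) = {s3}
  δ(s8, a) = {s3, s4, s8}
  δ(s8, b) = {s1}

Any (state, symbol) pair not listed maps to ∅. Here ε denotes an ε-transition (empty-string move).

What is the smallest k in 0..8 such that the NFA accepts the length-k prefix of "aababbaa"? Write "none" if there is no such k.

none

Start in {s0}.
Read 'a': s0→∅; now ∅.
The set is empty and remains empty for the remaining 7 symbols.
No reachable set along the way intersects F.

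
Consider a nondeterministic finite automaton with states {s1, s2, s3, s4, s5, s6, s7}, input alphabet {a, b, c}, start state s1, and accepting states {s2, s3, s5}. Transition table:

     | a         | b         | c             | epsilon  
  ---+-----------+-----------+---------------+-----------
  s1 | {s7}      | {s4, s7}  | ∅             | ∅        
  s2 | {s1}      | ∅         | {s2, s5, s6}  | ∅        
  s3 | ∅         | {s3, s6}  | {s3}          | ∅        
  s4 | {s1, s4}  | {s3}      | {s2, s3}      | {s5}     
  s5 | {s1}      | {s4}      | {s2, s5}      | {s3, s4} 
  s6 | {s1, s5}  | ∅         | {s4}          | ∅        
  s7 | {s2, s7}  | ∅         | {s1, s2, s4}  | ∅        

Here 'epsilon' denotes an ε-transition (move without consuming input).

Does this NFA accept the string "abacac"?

No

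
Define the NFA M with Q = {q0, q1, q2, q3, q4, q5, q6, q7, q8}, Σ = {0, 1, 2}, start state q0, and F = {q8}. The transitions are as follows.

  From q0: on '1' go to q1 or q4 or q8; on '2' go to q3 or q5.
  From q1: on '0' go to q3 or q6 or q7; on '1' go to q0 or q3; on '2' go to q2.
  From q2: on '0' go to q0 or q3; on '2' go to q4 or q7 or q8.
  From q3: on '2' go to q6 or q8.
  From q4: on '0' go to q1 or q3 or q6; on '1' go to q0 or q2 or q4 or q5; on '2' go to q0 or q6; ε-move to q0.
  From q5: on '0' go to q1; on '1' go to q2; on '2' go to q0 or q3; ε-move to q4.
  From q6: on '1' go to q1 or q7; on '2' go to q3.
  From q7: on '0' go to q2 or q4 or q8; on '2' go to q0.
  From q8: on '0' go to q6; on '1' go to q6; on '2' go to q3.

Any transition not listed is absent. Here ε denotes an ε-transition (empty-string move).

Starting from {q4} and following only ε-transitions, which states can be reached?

Begin with {q4}.
ε-move q4 → q0; add q0.

{q0, q4}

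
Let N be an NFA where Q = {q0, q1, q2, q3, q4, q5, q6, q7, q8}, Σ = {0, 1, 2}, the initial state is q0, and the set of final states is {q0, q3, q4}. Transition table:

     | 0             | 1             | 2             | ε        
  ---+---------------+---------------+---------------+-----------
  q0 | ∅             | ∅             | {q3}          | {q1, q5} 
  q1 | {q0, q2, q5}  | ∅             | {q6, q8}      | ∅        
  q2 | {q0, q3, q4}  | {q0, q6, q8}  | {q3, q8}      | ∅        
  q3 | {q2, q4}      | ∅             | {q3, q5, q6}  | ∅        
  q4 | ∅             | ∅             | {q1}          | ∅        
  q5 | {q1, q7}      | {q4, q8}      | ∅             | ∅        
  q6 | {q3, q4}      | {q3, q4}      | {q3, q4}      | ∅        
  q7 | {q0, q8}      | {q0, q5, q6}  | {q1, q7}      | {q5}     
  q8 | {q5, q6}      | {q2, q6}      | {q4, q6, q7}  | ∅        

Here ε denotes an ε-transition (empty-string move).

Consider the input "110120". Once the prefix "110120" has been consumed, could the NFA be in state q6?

Start: ε-closure({q0}) = {q0, q1, q5}.
Read '1': {q0, q1, q5} → {q4, q8}.
Read '1': {q4, q8} → {q2, q6}.
Read '0': {q2, q6} → {q0, q1, q3, q4, q5}.
Read '1': {q0, q1, q3, q4, q5} → {q4, q8}.
Read '2': {q4, q8} → {q1, q4, q5, q6, q7}.
Read '0': {q1, q4, q5, q6, q7} → {q0, q1, q2, q3, q4, q5, q7, q8}.
State q6 is not in {q0, q1, q2, q3, q4, q5, q7, q8}.

No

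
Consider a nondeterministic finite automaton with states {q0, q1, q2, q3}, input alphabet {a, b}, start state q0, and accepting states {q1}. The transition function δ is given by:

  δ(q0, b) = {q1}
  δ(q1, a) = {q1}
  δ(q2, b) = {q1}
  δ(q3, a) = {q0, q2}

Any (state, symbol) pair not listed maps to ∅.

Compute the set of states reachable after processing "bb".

∅

Start in {q0}.
Read 'b': {q0} → {q1}.
Read 'b': {q1} → ∅.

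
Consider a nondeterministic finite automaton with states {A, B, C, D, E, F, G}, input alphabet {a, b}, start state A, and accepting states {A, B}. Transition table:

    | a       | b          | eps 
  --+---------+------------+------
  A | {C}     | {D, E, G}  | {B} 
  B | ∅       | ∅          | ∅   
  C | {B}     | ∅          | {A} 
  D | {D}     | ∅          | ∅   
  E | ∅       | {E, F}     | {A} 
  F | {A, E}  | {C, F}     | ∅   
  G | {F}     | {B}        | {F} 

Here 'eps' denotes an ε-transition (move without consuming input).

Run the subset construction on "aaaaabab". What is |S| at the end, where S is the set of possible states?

Start: ε-closure({A}) = {A, B}.
Read 'a': A→{C}, B→∅; union {C}; ε-closure = {A, B, C}.
Read 'a': A→{C}, B→∅, C→{B}; union {B, C}; ε-closure = {A, B, C}.
Read 'a': A→{C}, B→∅, C→{B}; union {B, C}; ε-closure = {A, B, C}.
Read 'a': A→{C}, B→∅, C→{B}; union {B, C}; ε-closure = {A, B, C}.
Read 'a': A→{C}, B→∅, C→{B}; union {B, C}; ε-closure = {A, B, C}.
Read 'b': A→{D, E, G}, B→∅, C→∅; union {D, E, G}; ε-closure = {A, B, D, E, F, G}.
Read 'a': A→{C}, B→∅, D→{D}, E→∅, F→{A, E}, G→{F}; union {A, C, D, E, F}; ε-closure = {A, B, C, D, E, F}.
Read 'b': A→{D, E, G}, B→∅, C→∅, D→∅, E→{E, F}, F→{C, F}; union {C, D, E, F, G}; ε-closure = {A, B, C, D, E, F, G}.
That set has 7 states.

7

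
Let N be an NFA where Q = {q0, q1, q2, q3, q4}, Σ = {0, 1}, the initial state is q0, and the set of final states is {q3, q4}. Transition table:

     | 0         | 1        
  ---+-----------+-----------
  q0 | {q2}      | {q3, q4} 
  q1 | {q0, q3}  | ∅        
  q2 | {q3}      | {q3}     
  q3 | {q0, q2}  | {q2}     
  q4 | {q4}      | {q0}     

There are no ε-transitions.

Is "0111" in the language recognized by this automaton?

Start in {q0}.
Read '0': q0→{q2}; now {q2}.
Read '1': q2→{q3}; now {q3}.
Read '1': q3→{q2}; now {q2}.
Read '1': q2→{q3}; now {q3}.
The final set {q3} contains the accepting state q3.

Yes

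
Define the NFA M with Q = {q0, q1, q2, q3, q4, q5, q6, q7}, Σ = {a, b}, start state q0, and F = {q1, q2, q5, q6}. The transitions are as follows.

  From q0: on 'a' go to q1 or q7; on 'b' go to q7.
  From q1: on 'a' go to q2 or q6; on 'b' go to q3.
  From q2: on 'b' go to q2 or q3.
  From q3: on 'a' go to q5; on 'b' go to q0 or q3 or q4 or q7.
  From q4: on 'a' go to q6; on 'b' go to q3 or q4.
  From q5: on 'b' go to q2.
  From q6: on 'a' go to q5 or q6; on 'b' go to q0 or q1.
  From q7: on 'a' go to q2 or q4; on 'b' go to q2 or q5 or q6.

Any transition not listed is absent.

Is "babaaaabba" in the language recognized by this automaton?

Yes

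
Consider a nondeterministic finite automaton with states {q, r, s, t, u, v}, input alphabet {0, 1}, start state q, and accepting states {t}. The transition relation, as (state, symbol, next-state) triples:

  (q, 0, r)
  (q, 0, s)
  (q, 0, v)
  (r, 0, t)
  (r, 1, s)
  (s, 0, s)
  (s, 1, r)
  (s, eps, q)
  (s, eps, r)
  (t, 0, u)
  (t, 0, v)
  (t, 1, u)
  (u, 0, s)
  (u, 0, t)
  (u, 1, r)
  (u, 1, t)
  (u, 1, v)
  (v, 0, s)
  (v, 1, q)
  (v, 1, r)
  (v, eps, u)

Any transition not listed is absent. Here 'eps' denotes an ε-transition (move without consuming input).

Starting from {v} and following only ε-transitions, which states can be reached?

{u, v}

Begin with {v}.
ε-move v → u; add u.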